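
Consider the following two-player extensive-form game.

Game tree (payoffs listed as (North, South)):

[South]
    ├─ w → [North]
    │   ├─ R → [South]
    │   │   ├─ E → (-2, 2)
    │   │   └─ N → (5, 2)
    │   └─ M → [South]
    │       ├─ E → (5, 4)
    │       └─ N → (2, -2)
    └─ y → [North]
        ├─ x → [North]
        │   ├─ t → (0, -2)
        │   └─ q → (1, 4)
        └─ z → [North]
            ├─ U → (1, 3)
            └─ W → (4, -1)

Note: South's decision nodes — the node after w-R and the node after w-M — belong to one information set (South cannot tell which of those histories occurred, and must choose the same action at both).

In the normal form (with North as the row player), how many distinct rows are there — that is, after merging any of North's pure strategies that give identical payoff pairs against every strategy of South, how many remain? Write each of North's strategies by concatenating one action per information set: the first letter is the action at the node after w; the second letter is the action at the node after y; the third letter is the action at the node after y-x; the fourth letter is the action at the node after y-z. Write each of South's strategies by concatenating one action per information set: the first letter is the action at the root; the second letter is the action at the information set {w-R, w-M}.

North has 16 pure strategies: RxtU, RxtW, RxqU, RxqW, RztU, RztW, RzqU, RzqW, MxtU, MxtW, MxqU, MxqW, MztU, MztW, MzqU, MzqW. Columns: wE, wN, yE, yN.
{RxtU, RxtW} → row (-2,2) (5,2) (0,-2) (0,-2)
{RxqU, RxqW} → row (-2,2) (5,2) (1,4) (1,4)
{RztU, RzqU} → row (-2,2) (5,2) (1,3) (1,3)
{RztW, RzqW} → row (-2,2) (5,2) (4,-1) (4,-1)
{MxtU, MxtW} → row (5,4) (2,-2) (0,-2) (0,-2)
{MxqU, MxqW} → row (5,4) (2,-2) (1,4) (1,4)
{MztU, MzqU} → row (5,4) (2,-2) (1,3) (1,3)
{MztW, MzqW} → row (5,4) (2,-2) (4,-1) (4,-1)
That's 8 distinct rows out of 16 strategies.

8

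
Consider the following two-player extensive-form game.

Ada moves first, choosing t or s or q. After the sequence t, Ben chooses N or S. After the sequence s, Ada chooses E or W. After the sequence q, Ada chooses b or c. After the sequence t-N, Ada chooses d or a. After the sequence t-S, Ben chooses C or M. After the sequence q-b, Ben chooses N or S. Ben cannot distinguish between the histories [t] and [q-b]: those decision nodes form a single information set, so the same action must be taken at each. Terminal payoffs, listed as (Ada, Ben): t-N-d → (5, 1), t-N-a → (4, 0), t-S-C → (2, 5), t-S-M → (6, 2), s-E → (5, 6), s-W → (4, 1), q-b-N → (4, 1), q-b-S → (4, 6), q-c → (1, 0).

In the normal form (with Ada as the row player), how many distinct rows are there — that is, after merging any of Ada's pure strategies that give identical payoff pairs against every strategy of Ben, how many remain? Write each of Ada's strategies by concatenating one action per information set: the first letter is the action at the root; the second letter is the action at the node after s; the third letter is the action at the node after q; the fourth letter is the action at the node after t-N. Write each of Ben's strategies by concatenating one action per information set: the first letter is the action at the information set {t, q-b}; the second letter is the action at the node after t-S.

6

Ada has 24 pure strategies: tEbd, tEba, tEcd, tEca, tWbd, tWba, tWcd, tWca, sEbd, sEba, sEcd, sEca, sWbd, sWba, sWcd, sWca, qEbd, qEba, qEcd, qEca, qWbd, qWba, qWcd, qWca. Columns: NC, NM, SC, SM.
{tEbd, tEcd, tWbd, tWcd} → row (5,1) (5,1) (2,5) (6,2)
{tEba, tEca, tWba, tWca} → row (4,0) (4,0) (2,5) (6,2)
{sEbd, sEba, sEcd, sEca} → row (5,6) (5,6) (5,6) (5,6)
{sWbd, sWba, sWcd, sWca} → row (4,1) (4,1) (4,1) (4,1)
{qEbd, qEba, qWbd, qWba} → row (4,1) (4,1) (4,6) (4,6)
{qEcd, qEca, qWcd, qWca} → row (1,0) (1,0) (1,0) (1,0)
That's 6 distinct rows out of 24 strategies.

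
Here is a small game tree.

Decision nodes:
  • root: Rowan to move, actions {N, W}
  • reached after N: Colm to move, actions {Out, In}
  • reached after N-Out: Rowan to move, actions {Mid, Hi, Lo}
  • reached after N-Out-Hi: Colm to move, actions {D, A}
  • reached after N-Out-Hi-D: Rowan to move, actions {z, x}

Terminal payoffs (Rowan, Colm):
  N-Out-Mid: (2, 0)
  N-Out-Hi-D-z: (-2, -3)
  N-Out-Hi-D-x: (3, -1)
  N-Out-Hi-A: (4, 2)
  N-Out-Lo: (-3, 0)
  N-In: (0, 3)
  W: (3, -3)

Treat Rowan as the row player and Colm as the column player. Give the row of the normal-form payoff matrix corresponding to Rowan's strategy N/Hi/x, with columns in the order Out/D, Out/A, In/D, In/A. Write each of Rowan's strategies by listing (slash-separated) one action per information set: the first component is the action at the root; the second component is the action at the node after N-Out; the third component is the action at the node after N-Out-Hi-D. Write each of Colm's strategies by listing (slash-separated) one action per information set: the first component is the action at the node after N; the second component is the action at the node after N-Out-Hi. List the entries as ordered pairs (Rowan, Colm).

(3,-1) (4,2) (0,3) (0,3)

vs Out/D: Rowan plays N → Colm plays Out at [N] → Rowan plays Hi at [N-Out] → Colm plays D at [N-Out-Hi] → Rowan plays x at [N-Out-Hi-D] → (3, -1)
vs Out/A: Rowan plays N → Colm plays Out at [N] → Rowan plays Hi at [N-Out] → Colm plays A at [N-Out-Hi] → (4, 2)
vs In/D: Rowan plays N → Colm plays In at [N] → (0, 3)
vs In/A: Rowan plays N → Colm plays In at [N] → (0, 3)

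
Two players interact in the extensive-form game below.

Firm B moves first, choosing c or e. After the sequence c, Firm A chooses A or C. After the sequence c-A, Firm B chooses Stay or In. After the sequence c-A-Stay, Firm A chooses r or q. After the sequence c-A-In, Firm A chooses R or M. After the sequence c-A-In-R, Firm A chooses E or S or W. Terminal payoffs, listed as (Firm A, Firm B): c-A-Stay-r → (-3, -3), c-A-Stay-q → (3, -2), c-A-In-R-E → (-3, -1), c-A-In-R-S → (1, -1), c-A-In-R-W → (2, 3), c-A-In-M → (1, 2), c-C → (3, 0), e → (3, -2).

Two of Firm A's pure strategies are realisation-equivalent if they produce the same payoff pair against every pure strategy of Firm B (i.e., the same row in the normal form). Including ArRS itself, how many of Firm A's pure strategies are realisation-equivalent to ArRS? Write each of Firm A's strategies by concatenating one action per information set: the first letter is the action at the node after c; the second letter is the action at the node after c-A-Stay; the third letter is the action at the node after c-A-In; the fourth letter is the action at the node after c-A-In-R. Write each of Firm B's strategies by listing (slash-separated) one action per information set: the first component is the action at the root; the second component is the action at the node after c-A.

Row for ArRS (columns c/Stay, c/In, e/Stay, e/In): (-3,-3) (1,-1) (3,-2) (3,-2).
Every one of Firm A's information sets is on the play path for some reply by Firm B when Firm A follows ArRS.
Changing the action at any of them therefore changes at least one column, so only ArRS itself gives this row.

1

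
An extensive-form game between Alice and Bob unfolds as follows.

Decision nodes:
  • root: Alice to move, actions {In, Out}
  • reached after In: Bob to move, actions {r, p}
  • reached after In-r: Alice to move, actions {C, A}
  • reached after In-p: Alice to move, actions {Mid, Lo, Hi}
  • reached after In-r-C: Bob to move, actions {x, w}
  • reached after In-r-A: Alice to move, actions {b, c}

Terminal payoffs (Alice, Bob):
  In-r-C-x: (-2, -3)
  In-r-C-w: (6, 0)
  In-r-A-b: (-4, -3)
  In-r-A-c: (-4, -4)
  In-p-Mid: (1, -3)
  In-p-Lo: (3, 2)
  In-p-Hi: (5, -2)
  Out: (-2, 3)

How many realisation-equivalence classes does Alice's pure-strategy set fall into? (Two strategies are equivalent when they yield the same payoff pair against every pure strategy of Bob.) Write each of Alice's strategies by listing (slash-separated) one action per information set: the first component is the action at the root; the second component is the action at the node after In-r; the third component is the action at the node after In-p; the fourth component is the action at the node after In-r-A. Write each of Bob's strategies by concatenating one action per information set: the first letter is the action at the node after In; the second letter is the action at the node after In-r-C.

10

Alice has 24 pure strategies: In/C/Mid/b, In/C/Mid/c, In/C/Lo/b, In/C/Lo/c, In/C/Hi/b, In/C/Hi/c, In/A/Mid/b, In/A/Mid/c, In/A/Lo/b, In/A/Lo/c, In/A/Hi/b, In/A/Hi/c, Out/C/Mid/b, Out/C/Mid/c, Out/C/Lo/b, Out/C/Lo/c, Out/C/Hi/b, Out/C/Hi/c, Out/A/Mid/b, Out/A/Mid/c, Out/A/Lo/b, Out/A/Lo/c, Out/A/Hi/b, Out/A/Hi/c. Columns: rx, rw, px, pw.
{In/C/Mid/b, In/C/Mid/c} → row (-2,-3) (6,0) (1,-3) (1,-3)
{In/C/Lo/b, In/C/Lo/c} → row (-2,-3) (6,0) (3,2) (3,2)
{In/C/Hi/b, In/C/Hi/c} → row (-2,-3) (6,0) (5,-2) (5,-2)
{In/A/Mid/b} → row (-4,-3) (-4,-3) (1,-3) (1,-3)
{In/A/Mid/c} → row (-4,-4) (-4,-4) (1,-3) (1,-3)
{In/A/Lo/b} → row (-4,-3) (-4,-3) (3,2) (3,2)
{In/A/Lo/c} → row (-4,-4) (-4,-4) (3,2) (3,2)
{In/A/Hi/b} → row (-4,-3) (-4,-3) (5,-2) (5,-2)
{In/A/Hi/c} → row (-4,-4) (-4,-4) (5,-2) (5,-2)
{Out/C/Mid/b, Out/C/Mid/c, Out/C/Lo/b, Out/C/Lo/c, Out/C/Hi/b, Out/C/Hi/c, Out/A/Mid/b, Out/A/Mid/c, Out/A/Lo/b, Out/A/Lo/c, Out/A/Hi/b, Out/A/Hi/c} → row (-2,3) (-2,3) (-2,3) (-2,3)
That's 10 distinct rows out of 24 strategies.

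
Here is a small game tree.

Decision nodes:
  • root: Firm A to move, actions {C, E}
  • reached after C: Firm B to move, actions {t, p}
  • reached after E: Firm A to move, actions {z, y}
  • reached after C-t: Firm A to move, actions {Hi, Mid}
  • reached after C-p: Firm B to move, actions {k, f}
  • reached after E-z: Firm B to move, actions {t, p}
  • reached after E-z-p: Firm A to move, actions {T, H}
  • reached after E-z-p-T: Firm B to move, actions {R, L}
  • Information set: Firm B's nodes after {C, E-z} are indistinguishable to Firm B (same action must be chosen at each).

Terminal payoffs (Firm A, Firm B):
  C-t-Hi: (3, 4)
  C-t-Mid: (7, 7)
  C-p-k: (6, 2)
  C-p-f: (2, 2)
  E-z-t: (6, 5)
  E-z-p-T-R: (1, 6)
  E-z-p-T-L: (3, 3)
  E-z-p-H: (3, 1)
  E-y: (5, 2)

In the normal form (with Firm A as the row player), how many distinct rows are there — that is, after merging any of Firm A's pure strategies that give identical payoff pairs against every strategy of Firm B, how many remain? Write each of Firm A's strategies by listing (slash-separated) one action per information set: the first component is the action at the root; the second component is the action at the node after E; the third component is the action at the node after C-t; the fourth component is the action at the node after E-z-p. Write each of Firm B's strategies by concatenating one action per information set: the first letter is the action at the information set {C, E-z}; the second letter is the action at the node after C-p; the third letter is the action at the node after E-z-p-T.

Firm A has 16 pure strategies: C/z/Hi/T, C/z/Hi/H, C/z/Mid/T, C/z/Mid/H, C/y/Hi/T, C/y/Hi/H, C/y/Mid/T, C/y/Mid/H, E/z/Hi/T, E/z/Hi/H, E/z/Mid/T, E/z/Mid/H, E/y/Hi/T, E/y/Hi/H, E/y/Mid/T, E/y/Mid/H. Columns: tkR, tkL, tfR, tfL, pkR, pkL, pfR, pfL.
{C/z/Hi/T, C/z/Hi/H, C/y/Hi/T, C/y/Hi/H} → row (3,4) (3,4) (3,4) (3,4) (6,2) (6,2) (2,2) (2,2)
{C/z/Mid/T, C/z/Mid/H, C/y/Mid/T, C/y/Mid/H} → row (7,7) (7,7) (7,7) (7,7) (6,2) (6,2) (2,2) (2,2)
{E/z/Hi/T, E/z/Mid/T} → row (6,5) (6,5) (6,5) (6,5) (1,6) (3,3) (1,6) (3,3)
{E/z/Hi/H, E/z/Mid/H} → row (6,5) (6,5) (6,5) (6,5) (3,1) (3,1) (3,1) (3,1)
{E/y/Hi/T, E/y/Hi/H, E/y/Mid/T, E/y/Mid/H} → row (5,2) (5,2) (5,2) (5,2) (5,2) (5,2) (5,2) (5,2)
That's 5 distinct rows out of 16 strategies.

5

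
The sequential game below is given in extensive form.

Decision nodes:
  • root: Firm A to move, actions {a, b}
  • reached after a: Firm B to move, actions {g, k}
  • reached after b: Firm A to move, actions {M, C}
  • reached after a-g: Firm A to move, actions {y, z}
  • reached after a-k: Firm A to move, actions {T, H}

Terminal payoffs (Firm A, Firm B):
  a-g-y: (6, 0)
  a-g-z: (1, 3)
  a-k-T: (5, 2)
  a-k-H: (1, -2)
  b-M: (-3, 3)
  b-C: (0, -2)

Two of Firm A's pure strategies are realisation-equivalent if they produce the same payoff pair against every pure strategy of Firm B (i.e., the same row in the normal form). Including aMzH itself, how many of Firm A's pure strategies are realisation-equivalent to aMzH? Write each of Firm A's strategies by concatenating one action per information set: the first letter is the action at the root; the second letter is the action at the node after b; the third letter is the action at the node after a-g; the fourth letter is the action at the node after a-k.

Row for aMzH (columns g, k): (1,3) (1,-2).
Under aMzH, Firm A's choice at the node after b can never be reached regardless of what Firm B does, so varying those choices leaves every outcome unchanged.
Holding the reachable choices fixed and varying the unreachable one freely already gives 2 equivalent strategies.
No other strategy reproduces this row, so those 2 are the full class: aMzH, aCzH.

2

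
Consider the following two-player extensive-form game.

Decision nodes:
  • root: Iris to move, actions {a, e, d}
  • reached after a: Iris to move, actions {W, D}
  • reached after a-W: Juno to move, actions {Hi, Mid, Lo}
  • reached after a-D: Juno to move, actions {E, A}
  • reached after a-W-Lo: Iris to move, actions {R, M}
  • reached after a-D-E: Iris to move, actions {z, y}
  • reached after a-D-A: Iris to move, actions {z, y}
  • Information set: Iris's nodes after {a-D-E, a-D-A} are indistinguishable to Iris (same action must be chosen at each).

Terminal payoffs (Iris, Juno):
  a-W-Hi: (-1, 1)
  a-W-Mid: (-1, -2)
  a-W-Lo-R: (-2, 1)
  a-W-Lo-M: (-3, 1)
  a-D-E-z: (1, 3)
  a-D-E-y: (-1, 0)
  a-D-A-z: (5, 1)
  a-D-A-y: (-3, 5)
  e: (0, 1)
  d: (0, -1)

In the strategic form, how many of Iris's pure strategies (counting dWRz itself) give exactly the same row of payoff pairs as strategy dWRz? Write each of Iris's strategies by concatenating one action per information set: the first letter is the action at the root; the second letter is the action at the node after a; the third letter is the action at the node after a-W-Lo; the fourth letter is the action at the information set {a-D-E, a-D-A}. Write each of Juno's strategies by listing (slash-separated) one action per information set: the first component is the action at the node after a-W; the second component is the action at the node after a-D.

8

Row for dWRz (columns Hi/E, Hi/A, Mid/E, Mid/A, Lo/E, Lo/A): (0,-1) (0,-1) (0,-1) (0,-1) (0,-1) (0,-1).
Under dWRz, Iris's choice at the node after a and at the node after a-W-Lo and at the information set {a-D-E, a-D-A} can never be reached regardless of what Juno does, so varying those choices leaves every outcome unchanged.
Holding the reachable choices fixed and varying the unreachable ones freely already gives 2 × 2 × 2 = 8 equivalent strategies.
No other strategy reproduces this row, so those 8 are the full class: dWRz, dWRy, dWMz, dWMy, dDRz, dDRy, dDMz, dDMy.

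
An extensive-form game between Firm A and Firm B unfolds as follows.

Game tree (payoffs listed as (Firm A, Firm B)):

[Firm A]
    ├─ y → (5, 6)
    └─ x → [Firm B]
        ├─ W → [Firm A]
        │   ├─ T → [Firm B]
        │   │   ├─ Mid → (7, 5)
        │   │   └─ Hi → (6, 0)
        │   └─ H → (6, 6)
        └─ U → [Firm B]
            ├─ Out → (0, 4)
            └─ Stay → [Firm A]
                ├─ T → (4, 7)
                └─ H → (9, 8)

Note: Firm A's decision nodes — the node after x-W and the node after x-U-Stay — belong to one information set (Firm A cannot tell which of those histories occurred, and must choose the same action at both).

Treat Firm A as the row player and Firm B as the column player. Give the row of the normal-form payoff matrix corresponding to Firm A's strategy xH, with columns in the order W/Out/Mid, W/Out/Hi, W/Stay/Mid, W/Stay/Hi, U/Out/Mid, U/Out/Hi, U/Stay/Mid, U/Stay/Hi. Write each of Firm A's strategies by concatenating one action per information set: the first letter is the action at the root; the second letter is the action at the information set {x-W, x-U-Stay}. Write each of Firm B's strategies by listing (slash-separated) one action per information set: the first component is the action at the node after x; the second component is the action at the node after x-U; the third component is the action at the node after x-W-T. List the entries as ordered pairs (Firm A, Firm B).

vs W/Out/Mid: Firm A plays x → Firm B plays W at [x] → Firm A plays H at [x-W] → (6, 6)
vs W/Out/Hi: Firm A plays x → Firm B plays W at [x] → Firm A plays H at [x-W] → (6, 6)
vs W/Stay/Mid: Firm A plays x → Firm B plays W at [x] → Firm A plays H at [x-W] → (6, 6)
vs W/Stay/Hi: Firm A plays x → Firm B plays W at [x] → Firm A plays H at [x-W] → (6, 6)
vs U/Out/Mid: Firm A plays x → Firm B plays U at [x] → Firm B plays Out at [x-U] → (0, 4)
vs U/Out/Hi: Firm A plays x → Firm B plays U at [x] → Firm B plays Out at [x-U] → (0, 4)
vs U/Stay/Mid: Firm A plays x → Firm B plays U at [x] → Firm B plays Stay at [x-U] → Firm A plays H at [x-U-Stay] → (9, 8)
vs U/Stay/Hi: Firm A plays x → Firm B plays U at [x] → Firm B plays Stay at [x-U] → Firm A plays H at [x-U-Stay] → (9, 8)

(6,6) (6,6) (6,6) (6,6) (0,4) (0,4) (9,8) (9,8)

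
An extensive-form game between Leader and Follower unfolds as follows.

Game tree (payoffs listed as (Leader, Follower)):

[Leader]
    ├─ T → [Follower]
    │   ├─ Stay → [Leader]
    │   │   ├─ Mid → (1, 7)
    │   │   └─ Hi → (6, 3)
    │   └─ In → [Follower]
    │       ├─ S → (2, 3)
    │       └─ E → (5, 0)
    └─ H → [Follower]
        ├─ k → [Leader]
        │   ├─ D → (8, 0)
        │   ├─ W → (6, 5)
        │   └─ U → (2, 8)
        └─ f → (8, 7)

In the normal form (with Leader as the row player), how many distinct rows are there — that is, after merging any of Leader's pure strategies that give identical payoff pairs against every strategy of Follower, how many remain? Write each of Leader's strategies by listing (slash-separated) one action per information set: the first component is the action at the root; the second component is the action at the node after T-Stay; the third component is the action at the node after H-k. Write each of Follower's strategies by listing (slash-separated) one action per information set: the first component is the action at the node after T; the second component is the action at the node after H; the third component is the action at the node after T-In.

5

Leader has 12 pure strategies: T/Mid/D, T/Mid/W, T/Mid/U, T/Hi/D, T/Hi/W, T/Hi/U, H/Mid/D, H/Mid/W, H/Mid/U, H/Hi/D, H/Hi/W, H/Hi/U. Columns: Stay/k/S, Stay/k/E, Stay/f/S, Stay/f/E, In/k/S, In/k/E, In/f/S, In/f/E.
{T/Mid/D, T/Mid/W, T/Mid/U} → row (1,7) (1,7) (1,7) (1,7) (2,3) (5,0) (2,3) (5,0)
{T/Hi/D, T/Hi/W, T/Hi/U} → row (6,3) (6,3) (6,3) (6,3) (2,3) (5,0) (2,3) (5,0)
{H/Mid/D, H/Hi/D} → row (8,0) (8,0) (8,7) (8,7) (8,0) (8,0) (8,7) (8,7)
{H/Mid/W, H/Hi/W} → row (6,5) (6,5) (8,7) (8,7) (6,5) (6,5) (8,7) (8,7)
{H/Mid/U, H/Hi/U} → row (2,8) (2,8) (8,7) (8,7) (2,8) (2,8) (8,7) (8,7)
That's 5 distinct rows out of 12 strategies.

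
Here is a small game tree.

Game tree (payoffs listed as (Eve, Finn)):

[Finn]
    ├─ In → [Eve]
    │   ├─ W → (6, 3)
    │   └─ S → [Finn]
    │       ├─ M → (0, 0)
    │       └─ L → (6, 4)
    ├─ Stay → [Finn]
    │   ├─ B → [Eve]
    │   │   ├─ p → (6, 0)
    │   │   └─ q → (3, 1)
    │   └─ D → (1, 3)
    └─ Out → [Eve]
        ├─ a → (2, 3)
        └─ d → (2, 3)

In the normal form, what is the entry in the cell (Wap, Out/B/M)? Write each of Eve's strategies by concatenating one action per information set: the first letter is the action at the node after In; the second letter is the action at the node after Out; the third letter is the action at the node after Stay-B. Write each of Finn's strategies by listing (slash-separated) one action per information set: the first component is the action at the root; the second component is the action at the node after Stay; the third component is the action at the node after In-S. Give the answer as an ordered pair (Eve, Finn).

Trace the play path from the root:
  Finn plays Out
  Eve plays a at [Out]
→ terminal payoff (2, 3).
(Eve's choice at the node after In is never reached on this path, so it doesn't affect the outcome.)

(2, 3)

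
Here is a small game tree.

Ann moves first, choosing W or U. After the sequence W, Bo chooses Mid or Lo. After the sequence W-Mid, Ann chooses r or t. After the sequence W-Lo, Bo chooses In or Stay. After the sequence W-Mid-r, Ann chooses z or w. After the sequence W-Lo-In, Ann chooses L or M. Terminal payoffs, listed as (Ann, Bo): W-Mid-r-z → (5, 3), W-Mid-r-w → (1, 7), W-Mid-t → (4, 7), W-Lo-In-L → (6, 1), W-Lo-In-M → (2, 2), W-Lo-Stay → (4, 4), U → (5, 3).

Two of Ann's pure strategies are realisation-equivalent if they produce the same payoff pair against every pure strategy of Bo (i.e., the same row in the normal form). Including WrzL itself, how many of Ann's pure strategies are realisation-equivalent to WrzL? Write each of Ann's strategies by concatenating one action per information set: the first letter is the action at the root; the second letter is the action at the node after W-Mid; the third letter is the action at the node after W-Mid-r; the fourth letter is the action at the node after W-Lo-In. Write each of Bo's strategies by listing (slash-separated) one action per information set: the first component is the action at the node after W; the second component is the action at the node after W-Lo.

1

Row for WrzL (columns Mid/In, Mid/Stay, Lo/In, Lo/Stay): (5,3) (5,3) (6,1) (4,4).
Every one of Ann's information sets is on the play path for some reply by Bo when Ann follows WrzL.
Changing the action at any of them therefore changes at least one column, so only WrzL itself gives this row.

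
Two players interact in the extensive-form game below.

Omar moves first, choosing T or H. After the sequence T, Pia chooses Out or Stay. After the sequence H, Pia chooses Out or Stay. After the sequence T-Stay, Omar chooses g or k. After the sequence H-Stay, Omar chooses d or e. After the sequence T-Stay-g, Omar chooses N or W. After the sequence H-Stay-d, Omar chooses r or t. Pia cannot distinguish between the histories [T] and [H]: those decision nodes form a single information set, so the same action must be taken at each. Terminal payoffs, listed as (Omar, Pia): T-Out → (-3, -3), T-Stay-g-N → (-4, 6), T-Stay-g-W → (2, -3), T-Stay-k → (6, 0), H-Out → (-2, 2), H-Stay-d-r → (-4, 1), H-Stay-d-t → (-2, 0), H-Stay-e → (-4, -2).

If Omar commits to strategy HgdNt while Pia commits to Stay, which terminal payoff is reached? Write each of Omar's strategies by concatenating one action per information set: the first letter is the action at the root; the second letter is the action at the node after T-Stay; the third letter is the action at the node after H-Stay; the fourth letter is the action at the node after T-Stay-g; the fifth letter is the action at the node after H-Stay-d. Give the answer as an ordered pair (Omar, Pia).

Trace the play path from the root:
  Omar plays H
  Pia plays Stay at [H]
  Omar plays d at [H-Stay]
  Omar plays t at [H-Stay-d]
→ terminal payoff (-2, 0).
(Omar's choice at the node after T-Stay is never reached on this path, so it doesn't affect the outcome.)

(-2, 0)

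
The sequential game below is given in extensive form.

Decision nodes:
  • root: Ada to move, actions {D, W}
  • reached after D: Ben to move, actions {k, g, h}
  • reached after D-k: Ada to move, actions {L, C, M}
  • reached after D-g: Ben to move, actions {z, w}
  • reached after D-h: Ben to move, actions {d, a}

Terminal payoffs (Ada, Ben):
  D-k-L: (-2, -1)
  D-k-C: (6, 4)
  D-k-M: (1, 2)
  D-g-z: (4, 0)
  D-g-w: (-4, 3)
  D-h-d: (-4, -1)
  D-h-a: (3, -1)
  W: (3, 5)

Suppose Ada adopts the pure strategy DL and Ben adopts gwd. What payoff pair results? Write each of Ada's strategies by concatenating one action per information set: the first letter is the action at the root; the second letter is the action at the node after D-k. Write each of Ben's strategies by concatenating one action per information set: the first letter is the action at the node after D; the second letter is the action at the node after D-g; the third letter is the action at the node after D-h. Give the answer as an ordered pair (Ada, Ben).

(-4, 3)

Trace the play path from the root:
  Ada plays D
  Ben plays g at [D]
  Ben plays w at [D-g]
→ terminal payoff (-4, 3).
(Ada's choice at the node after D-k is never reached on this path, so it doesn't affect the outcome.)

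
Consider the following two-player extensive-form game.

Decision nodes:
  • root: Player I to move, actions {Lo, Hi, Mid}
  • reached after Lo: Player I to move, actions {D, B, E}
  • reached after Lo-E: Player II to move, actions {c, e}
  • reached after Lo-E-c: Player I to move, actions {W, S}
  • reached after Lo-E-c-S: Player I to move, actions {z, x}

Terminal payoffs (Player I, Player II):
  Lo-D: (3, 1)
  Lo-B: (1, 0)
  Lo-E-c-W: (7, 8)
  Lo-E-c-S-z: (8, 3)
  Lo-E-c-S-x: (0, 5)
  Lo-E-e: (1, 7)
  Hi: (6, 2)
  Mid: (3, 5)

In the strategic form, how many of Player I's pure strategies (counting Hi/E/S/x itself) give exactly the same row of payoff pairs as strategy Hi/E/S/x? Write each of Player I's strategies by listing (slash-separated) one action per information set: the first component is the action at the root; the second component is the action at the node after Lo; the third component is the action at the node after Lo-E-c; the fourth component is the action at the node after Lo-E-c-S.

12

Row for Hi/E/S/x (columns c, e): (6,2) (6,2).
Under Hi/E/S/x, Player I's choice at the node after Lo and at the node after Lo-E-c and at the node after Lo-E-c-S can never be reached regardless of what Player II does, so varying those choices leaves every outcome unchanged.
Holding the reachable choices fixed and varying the unreachable ones freely already gives 3 × 2 × 2 = 12 equivalent strategies.
No other strategy reproduces this row, so those 12 are the full class: Hi/D/W/z, Hi/D/W/x, Hi/D/S/z, Hi/D/S/x, Hi/B/W/z, Hi/B/W/x, Hi/B/S/z, Hi/B/S/x, Hi/E/W/z, Hi/E/W/x, Hi/E/S/z, Hi/E/S/x.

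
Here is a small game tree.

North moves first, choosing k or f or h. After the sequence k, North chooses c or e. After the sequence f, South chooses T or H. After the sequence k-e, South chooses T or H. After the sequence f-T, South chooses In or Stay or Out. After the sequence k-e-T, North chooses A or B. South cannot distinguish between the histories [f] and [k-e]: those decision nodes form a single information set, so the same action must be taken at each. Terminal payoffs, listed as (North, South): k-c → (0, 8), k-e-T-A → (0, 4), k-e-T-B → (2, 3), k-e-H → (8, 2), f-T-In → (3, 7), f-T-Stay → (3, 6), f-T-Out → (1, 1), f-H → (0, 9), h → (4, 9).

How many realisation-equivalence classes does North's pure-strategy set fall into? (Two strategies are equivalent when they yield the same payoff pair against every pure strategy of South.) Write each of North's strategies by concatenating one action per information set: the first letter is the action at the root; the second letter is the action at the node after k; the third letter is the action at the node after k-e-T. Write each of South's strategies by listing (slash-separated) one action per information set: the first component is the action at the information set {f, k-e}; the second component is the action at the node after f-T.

North has 12 pure strategies: kcA, kcB, keA, keB, fcA, fcB, feA, feB, hcA, hcB, heA, heB. Columns: T/In, T/Stay, T/Out, H/In, H/Stay, H/Out.
{kcA, kcB} → row (0,8) (0,8) (0,8) (0,8) (0,8) (0,8)
{keA} → row (0,4) (0,4) (0,4) (8,2) (8,2) (8,2)
{keB} → row (2,3) (2,3) (2,3) (8,2) (8,2) (8,2)
{fcA, fcB, feA, feB} → row (3,7) (3,6) (1,1) (0,9) (0,9) (0,9)
{hcA, hcB, heA, heB} → row (4,9) (4,9) (4,9) (4,9) (4,9) (4,9)
That's 5 distinct rows out of 12 strategies.

5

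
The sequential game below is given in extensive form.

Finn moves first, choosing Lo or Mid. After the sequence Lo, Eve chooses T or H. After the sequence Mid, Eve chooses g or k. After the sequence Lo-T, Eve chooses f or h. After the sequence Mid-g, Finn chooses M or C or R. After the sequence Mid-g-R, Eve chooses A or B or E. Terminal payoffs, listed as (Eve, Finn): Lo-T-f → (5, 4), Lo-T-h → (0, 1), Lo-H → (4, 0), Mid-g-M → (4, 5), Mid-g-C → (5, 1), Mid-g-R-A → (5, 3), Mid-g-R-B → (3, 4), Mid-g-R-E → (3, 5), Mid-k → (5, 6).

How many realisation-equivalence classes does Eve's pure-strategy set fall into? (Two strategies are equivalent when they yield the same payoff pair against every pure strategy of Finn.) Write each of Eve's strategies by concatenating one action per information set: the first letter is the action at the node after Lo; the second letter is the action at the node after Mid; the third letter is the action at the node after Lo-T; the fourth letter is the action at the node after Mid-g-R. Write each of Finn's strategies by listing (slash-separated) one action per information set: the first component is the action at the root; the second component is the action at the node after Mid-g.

12

Eve has 24 pure strategies: TgfA, TgfB, TgfE, TghA, TghB, TghE, TkfA, TkfB, TkfE, TkhA, TkhB, TkhE, HgfA, HgfB, HgfE, HghA, HghB, HghE, HkfA, HkfB, HkfE, HkhA, HkhB, HkhE. Columns: Lo/M, Lo/C, Lo/R, Mid/M, Mid/C, Mid/R.
{TgfA} → row (5,4) (5,4) (5,4) (4,5) (5,1) (5,3)
{TgfB} → row (5,4) (5,4) (5,4) (4,5) (5,1) (3,4)
{TgfE} → row (5,4) (5,4) (5,4) (4,5) (5,1) (3,5)
{TghA} → row (0,1) (0,1) (0,1) (4,5) (5,1) (5,3)
{TghB} → row (0,1) (0,1) (0,1) (4,5) (5,1) (3,4)
{TghE} → row (0,1) (0,1) (0,1) (4,5) (5,1) (3,5)
{TkfA, TkfB, TkfE} → row (5,4) (5,4) (5,4) (5,6) (5,6) (5,6)
{TkhA, TkhB, TkhE} → row (0,1) (0,1) (0,1) (5,6) (5,6) (5,6)
{HgfA, HghA} → row (4,0) (4,0) (4,0) (4,5) (5,1) (5,3)
{HgfB, HghB} → row (4,0) (4,0) (4,0) (4,5) (5,1) (3,4)
{HgfE, HghE} → row (4,0) (4,0) (4,0) (4,5) (5,1) (3,5)
{HkfA, HkfB, HkfE, HkhA, HkhB, HkhE} → row (4,0) (4,0) (4,0) (5,6) (5,6) (5,6)
That's 12 distinct rows out of 24 strategies.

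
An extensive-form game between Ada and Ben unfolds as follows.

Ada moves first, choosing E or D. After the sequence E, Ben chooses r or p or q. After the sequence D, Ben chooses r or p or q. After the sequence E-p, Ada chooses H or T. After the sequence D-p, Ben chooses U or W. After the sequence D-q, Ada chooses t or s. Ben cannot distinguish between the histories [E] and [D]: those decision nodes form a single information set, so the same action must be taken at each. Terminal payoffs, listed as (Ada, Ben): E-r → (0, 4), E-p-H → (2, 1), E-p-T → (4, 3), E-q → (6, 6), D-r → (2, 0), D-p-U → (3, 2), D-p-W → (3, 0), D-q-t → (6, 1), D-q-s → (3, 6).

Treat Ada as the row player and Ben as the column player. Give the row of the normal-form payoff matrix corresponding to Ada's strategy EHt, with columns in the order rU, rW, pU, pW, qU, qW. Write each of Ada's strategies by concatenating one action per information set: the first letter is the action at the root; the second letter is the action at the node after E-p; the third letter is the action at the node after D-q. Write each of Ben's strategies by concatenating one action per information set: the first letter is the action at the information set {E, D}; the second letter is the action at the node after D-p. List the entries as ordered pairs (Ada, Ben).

vs rU: Ada plays E → Ben plays r at [E] → (0, 4)
vs rW: Ada plays E → Ben plays r at [E] → (0, 4)
vs pU: Ada plays E → Ben plays p at [E] → Ada plays H at [E-p] → (2, 1)
vs pW: Ada plays E → Ben plays p at [E] → Ada plays H at [E-p] → (2, 1)
vs qU: Ada plays E → Ben plays q at [E] → (6, 6)
vs qW: Ada plays E → Ben plays q at [E] → (6, 6)

(0,4) (0,4) (2,1) (2,1) (6,6) (6,6)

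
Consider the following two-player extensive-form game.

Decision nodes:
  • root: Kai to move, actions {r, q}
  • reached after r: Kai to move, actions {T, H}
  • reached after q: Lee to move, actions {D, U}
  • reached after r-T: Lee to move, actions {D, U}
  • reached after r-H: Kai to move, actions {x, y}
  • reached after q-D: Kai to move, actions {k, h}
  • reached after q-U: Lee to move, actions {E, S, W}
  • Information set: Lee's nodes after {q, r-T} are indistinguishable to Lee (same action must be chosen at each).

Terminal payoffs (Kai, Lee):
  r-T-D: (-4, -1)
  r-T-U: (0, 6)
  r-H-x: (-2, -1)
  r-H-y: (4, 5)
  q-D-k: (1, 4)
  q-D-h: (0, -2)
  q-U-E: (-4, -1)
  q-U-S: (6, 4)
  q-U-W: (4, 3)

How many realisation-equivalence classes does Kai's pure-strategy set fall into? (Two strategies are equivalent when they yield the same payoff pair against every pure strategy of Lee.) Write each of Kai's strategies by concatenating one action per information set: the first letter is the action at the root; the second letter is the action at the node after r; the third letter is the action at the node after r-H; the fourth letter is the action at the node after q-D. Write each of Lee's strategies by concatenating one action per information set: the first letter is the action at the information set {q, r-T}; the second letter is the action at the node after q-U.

Kai has 16 pure strategies: rTxk, rTxh, rTyk, rTyh, rHxk, rHxh, rHyk, rHyh, qTxk, qTxh, qTyk, qTyh, qHxk, qHxh, qHyk, qHyh. Columns: DE, DS, DW, UE, US, UW.
{rTxk, rTxh, rTyk, rTyh} → row (-4,-1) (-4,-1) (-4,-1) (0,6) (0,6) (0,6)
{rHxk, rHxh} → row (-2,-1) (-2,-1) (-2,-1) (-2,-1) (-2,-1) (-2,-1)
{rHyk, rHyh} → row (4,5) (4,5) (4,5) (4,5) (4,5) (4,5)
{qTxk, qTyk, qHxk, qHyk} → row (1,4) (1,4) (1,4) (-4,-1) (6,4) (4,3)
{qTxh, qTyh, qHxh, qHyh} → row (0,-2) (0,-2) (0,-2) (-4,-1) (6,4) (4,3)
That's 5 distinct rows out of 16 strategies.

5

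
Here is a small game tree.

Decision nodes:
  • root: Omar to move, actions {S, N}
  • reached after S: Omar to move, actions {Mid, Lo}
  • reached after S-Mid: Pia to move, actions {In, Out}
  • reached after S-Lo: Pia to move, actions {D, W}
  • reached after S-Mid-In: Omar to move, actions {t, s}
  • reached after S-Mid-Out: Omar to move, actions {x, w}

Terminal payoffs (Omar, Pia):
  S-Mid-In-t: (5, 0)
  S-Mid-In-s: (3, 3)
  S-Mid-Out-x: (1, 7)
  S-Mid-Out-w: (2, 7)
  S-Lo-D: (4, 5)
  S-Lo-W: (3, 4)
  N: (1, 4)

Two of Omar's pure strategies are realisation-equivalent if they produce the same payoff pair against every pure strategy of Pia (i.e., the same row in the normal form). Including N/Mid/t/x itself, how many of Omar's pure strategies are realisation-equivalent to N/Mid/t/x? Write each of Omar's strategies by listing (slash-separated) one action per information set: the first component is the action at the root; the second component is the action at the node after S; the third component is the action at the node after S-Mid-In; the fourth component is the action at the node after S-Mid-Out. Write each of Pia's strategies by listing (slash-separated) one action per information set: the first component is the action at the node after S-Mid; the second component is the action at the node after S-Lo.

Row for N/Mid/t/x (columns In/D, In/W, Out/D, Out/W): (1,4) (1,4) (1,4) (1,4).
Under N/Mid/t/x, Omar's choice at the node after S and at the node after S-Mid-In and at the node after S-Mid-Out can never be reached regardless of what Pia does, so varying those choices leaves every outcome unchanged.
Holding the reachable choices fixed and varying the unreachable ones freely already gives 2 × 2 × 2 = 8 equivalent strategies.
No other strategy reproduces this row, so those 8 are the full class: N/Mid/t/x, N/Mid/t/w, N/Mid/s/x, N/Mid/s/w, N/Lo/t/x, N/Lo/t/w, N/Lo/s/x, N/Lo/s/w.

8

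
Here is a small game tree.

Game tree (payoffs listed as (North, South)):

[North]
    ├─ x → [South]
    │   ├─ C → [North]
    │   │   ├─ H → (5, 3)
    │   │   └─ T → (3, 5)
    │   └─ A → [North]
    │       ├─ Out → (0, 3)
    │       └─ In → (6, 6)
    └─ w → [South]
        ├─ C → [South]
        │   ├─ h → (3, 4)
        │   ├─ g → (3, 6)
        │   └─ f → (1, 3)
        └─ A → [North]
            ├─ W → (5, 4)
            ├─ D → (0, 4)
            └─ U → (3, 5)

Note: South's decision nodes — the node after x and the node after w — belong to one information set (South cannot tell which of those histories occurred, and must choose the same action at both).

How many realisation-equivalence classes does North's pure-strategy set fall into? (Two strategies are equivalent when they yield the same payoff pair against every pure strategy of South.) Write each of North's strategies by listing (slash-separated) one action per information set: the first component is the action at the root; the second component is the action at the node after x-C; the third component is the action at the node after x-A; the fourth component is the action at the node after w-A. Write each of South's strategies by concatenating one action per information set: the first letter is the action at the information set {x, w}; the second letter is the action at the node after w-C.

7

North has 24 pure strategies: x/H/Out/W, x/H/Out/D, x/H/Out/U, x/H/In/W, x/H/In/D, x/H/In/U, x/T/Out/W, x/T/Out/D, x/T/Out/U, x/T/In/W, x/T/In/D, x/T/In/U, w/H/Out/W, w/H/Out/D, w/H/Out/U, w/H/In/W, w/H/In/D, w/H/In/U, w/T/Out/W, w/T/Out/D, w/T/Out/U, w/T/In/W, w/T/In/D, w/T/In/U. Columns: Ch, Cg, Cf, Ah, Ag, Af.
{x/H/Out/W, x/H/Out/D, x/H/Out/U} → row (5,3) (5,3) (5,3) (0,3) (0,3) (0,3)
{x/H/In/W, x/H/In/D, x/H/In/U} → row (5,3) (5,3) (5,3) (6,6) (6,6) (6,6)
{x/T/Out/W, x/T/Out/D, x/T/Out/U} → row (3,5) (3,5) (3,5) (0,3) (0,3) (0,3)
{x/T/In/W, x/T/In/D, x/T/In/U} → row (3,5) (3,5) (3,5) (6,6) (6,6) (6,6)
{w/H/Out/W, w/H/In/W, w/T/Out/W, w/T/In/W} → row (3,4) (3,6) (1,3) (5,4) (5,4) (5,4)
{w/H/Out/D, w/H/In/D, w/T/Out/D, w/T/In/D} → row (3,4) (3,6) (1,3) (0,4) (0,4) (0,4)
{w/H/Out/U, w/H/In/U, w/T/Out/U, w/T/In/U} → row (3,4) (3,6) (1,3) (3,5) (3,5) (3,5)
That's 7 distinct rows out of 24 strategies.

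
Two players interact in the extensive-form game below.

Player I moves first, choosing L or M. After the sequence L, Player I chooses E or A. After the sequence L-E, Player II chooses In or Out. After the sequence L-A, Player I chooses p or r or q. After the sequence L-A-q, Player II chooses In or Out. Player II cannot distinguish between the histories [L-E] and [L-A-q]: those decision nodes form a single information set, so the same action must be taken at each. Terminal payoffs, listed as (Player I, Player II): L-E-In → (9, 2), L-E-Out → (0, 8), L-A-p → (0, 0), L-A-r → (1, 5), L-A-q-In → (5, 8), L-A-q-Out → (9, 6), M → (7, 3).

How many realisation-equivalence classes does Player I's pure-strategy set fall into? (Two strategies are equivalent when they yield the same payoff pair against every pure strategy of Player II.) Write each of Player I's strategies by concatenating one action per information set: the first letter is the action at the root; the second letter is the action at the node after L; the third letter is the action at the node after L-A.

Player I has 12 pure strategies: LEp, LEr, LEq, LAp, LAr, LAq, MEp, MEr, MEq, MAp, MAr, MAq. Columns: In, Out.
{LEp, LEr, LEq} → row (9,2) (0,8)
{LAp} → row (0,0) (0,0)
{LAr} → row (1,5) (1,5)
{LAq} → row (5,8) (9,6)
{MEp, MEr, MEq, MAp, MAr, MAq} → row (7,3) (7,3)
That's 5 distinct rows out of 12 strategies.

5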